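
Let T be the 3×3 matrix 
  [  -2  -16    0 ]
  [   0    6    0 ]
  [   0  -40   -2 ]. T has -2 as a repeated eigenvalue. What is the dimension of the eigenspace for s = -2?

T + 2I = [[0, -16, 0], [0, 8, 0], [0, -40, 0]].
This matrix has rank 1, so its null space has dimension 3 − 1 = 2.

2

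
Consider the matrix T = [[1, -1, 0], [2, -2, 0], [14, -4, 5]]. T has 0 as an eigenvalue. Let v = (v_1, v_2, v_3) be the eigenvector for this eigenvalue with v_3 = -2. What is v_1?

1

T = [[1, -1, 0], [2, -2, 0], [14, -4, 5]].
Solving (T)v = 0 gives the eigenspace spanned by (1, 1, -2).
With v_3 = -2, v = (1, 1, -2), so v_1 = 1.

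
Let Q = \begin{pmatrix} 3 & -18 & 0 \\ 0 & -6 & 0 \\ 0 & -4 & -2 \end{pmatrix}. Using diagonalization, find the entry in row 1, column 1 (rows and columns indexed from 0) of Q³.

Characteristic polynomial: λ^3 + 5λ^2 - 12λ - 36 = (λ - 3)(λ + 2)(λ + 6), so the eigenvalues are -6, -2, 3.
λ=3: eigenvector (1, 0, 0).
λ=-6: eigenvector (2, 1, 1).
λ=-2: eigenvector (0, 0, 1).
P = [[1, 2, 0], [0, 1, 0], [0, 1, 1]], D = diag(3, -6, -2), P⁻¹ = [[1, -2, 0], [0, 1, 0], [0, -1, 1]].
Q³ = P·diag(27, -216, -8)·P⁻¹ = [[27, -486, 0], [0, -216, 0], [0, -208, -8]].
The requested entry is -216.

-216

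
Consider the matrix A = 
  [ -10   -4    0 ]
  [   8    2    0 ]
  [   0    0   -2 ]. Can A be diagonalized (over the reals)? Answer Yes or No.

Characteristic polynomial: p(λ) = λ^3 + 10λ^2 + 28λ + 24 = (λ + 2)^2(λ + 6).
λ = -2 has algebraic multiplicity 2; rank(A + 2I) = 1, so geometric multiplicity = 2.
Every eigenvalue has geometric = algebraic multiplicity, so A is diagonalizable.

Yes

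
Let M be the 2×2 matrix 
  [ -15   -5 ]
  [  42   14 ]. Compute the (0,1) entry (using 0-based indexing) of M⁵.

Characteristic polynomial: λ^2 + λ = λ(λ + 1), so the eigenvalues are -1, 0.
λ=0: eigenvector (1, -3).
λ=-1: eigenvector (5, -14).
P = [[1, 5], [-3, -14]], D = diag(0, -1), P⁻¹ = [[-14, -5], [3, 1]].
M⁵ = P·diag(0, -1)·P⁻¹ = [[-15, -5], [42, 14]].
The requested entry is -5.

-5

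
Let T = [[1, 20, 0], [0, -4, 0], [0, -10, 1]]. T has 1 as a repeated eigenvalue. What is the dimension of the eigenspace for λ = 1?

2

T − 1I = [[0, 20, 0], [0, -5, 0], [0, -10, 0]].
This matrix has rank 1, so its null space has dimension 3 − 1 = 2.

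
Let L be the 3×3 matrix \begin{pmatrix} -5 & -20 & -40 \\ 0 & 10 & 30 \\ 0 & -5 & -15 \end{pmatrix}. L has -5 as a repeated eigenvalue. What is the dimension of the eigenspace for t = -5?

L + 5I = [[0, -20, -40], [0, 15, 30], [0, -5, -10]].
This matrix has rank 1, so its null space has dimension 3 − 1 = 2.

2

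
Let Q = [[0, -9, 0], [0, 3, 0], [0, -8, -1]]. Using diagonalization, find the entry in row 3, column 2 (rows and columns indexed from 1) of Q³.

-56

Characteristic polynomial: λ^3 - 2λ^2 - 3λ = λ(λ - 3)(λ + 1), so the eigenvalues are -1, 0, 3.
λ=0: eigenvector (1, 0, 0).
λ=3: eigenvector (-3, 1, -2).
λ=-1: eigenvector (0, 0, 1).
P = [[1, -3, 0], [0, 1, 0], [0, -2, 1]], D = diag(0, 3, -1), P⁻¹ = [[1, 3, 0], [0, 1, 0], [0, 2, 1]].
Q³ = P·diag(0, 27, -1)·P⁻¹ = [[0, -81, 0], [0, 27, 0], [0, -56, -1]].
The requested entry is -56.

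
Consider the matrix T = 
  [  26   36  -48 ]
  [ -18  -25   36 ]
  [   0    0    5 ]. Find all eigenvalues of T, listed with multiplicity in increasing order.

Characteristic polynomial: p(λ) = λ^3 - 6λ^2 + 3λ + 10 = (λ - 5)(λ - 2)(λ + 1).
Roots (with multiplicity): -1, 2, 5.

-1, 2, 5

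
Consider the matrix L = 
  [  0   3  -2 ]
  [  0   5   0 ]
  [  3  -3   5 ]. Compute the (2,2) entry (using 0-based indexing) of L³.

65

Characteristic polynomial: r^3 - 10r^2 + 31r - 30 = (r - 5)(r - 3)(r - 2), so the eigenvalues are 2, 3, 5.
r=3: eigenvector (-2, 0, 3).
r=5: eigenvector (1, 1, -1).
r=2: eigenvector (1, 0, -1).
P = [[-2, 1, 1], [0, 1, 0], [3, -1, -1]], D = diag(3, 5, 2), P⁻¹ = [[1, 0, 1], [0, 1, 0], [3, -1, 2]].
L³ = P·diag(27, 125, 8)·P⁻¹ = [[-30, 117, -38], [0, 125, 0], [57, -117, 65]].
The requested entry is 65.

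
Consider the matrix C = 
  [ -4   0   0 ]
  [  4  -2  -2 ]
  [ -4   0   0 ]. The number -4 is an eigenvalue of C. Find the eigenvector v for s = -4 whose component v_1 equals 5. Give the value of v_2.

C + 4I = [[0, 0, 0], [4, 2, -2], [-4, 0, 4]].
Solving (C + 4I)v = 0 gives the eigenspace spanned by (5, -5, 5).
With v_1 = 5, v = (5, -5, 5), so v_2 = -5.

-5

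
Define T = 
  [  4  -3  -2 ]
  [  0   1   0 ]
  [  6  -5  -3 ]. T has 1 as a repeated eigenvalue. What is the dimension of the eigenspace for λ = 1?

1

T − 1I = [[3, -3, -2], [0, 0, 0], [6, -5, -4]].
This matrix has rank 2, so its null space has dimension 3 − 2 = 1.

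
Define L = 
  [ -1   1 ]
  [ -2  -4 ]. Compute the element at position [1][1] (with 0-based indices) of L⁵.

Characteristic polynomial: μ^2 + 5μ + 6 = (μ + 2)(μ + 3), so the eigenvalues are -3, -2.
μ=-3: eigenvector (1, -2).
μ=-2: eigenvector (1, -1).
P = [[1, 1], [-2, -1]], D = diag(-3, -2), P⁻¹ = [[-1, -1], [2, 1]].
L⁵ = P·diag(-243, -32)·P⁻¹ = [[179, 211], [-422, -454]].
The requested entry is -454.

-454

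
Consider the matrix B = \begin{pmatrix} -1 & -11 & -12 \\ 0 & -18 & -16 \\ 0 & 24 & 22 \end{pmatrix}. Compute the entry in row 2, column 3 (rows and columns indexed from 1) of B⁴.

Characteristic polynomial: t^3 - 3t^2 - 16t - 12 = (t - 6)(t + 1)(t + 2), so the eigenvalues are -2, -1, 6.
t=-2: eigenvector (-1, 1, -1).
t=-1: eigenvector (1, 0, 0).
t=6: eigenvector (-2, -2, 3).
P = [[-1, 1, -2], [1, 0, -2], [-1, 0, 3]], D = diag(-2, -1, 6), P⁻¹ = [[0, 3, 2], [1, 5, 4], [0, 1, 1]].
B⁴ = P·diag(16, 1, 1296)·P⁻¹ = [[1, -2635, -2620], [0, -2544, -2560], [0, 3840, 3856]].
The requested entry is -2560.

-2560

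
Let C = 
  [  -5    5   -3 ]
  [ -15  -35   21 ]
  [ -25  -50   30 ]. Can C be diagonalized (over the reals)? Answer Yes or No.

No

Characteristic polynomial: p(t) = t^3 + 10t^2 + 25t = t(t + 5)^2.
t = -5 has algebraic multiplicity 2; rank(C + 5I) = 2, so geometric multiplicity = 1.
Geometric multiplicity < algebraic multiplicity, so C is not diagonalizable.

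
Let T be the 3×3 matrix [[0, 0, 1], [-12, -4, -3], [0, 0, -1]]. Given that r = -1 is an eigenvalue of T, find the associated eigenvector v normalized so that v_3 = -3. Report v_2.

-9

T + 1I = [[1, 0, 1], [-12, -3, -3], [0, 0, 0]].
Solving (T + 1I)v = 0 gives the eigenspace spanned by (3, -9, -3).
With v_3 = -3, v = (3, -9, -3), so v_2 = -9.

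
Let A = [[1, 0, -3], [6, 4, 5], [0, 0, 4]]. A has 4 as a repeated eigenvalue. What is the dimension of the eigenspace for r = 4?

1

A − 4I = [[-3, 0, -3], [6, 0, 5], [0, 0, 0]].
This matrix has rank 2, so its null space has dimension 3 − 2 = 1.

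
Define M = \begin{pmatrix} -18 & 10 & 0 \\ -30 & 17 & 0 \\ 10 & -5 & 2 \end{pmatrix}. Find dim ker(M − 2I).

M − 2I = [[-20, 10, 0], [-30, 15, 0], [10, -5, 0]].
This matrix has rank 1, so its null space has dimension 3 − 1 = 2.

2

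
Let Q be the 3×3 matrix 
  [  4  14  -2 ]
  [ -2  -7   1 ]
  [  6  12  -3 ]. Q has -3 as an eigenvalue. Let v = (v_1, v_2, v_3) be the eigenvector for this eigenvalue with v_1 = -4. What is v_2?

2

Q + 3I = [[7, 14, -2], [-2, -4, 1], [6, 12, 0]].
Solving (Q + 3I)v = 0 gives the eigenspace spanned by (-4, 2, 0).
With v_1 = -4, v = (-4, 2, 0), so v_2 = 2.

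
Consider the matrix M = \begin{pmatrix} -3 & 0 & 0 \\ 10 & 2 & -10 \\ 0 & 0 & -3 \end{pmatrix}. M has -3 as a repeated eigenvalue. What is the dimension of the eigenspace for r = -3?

2

M + 3I = [[0, 0, 0], [10, 5, -10], [0, 0, 0]].
This matrix has rank 1, so its null space has dimension 3 − 1 = 2.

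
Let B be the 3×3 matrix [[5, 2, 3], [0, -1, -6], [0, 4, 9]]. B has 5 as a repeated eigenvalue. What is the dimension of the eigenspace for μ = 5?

B − 5I = [[0, 2, 3], [0, -6, -6], [0, 4, 4]].
This matrix has rank 2, so its null space has dimension 3 − 2 = 1.

1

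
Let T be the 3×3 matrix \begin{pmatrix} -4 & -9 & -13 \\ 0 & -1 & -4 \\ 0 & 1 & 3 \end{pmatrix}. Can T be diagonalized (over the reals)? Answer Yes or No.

No

Characteristic polynomial: p(μ) = μ^3 + 2μ^2 - 7μ + 4 = (μ - 1)^2(μ + 4).
μ = 1 has algebraic multiplicity 2; rank(T − 1I) = 2, so geometric multiplicity = 1.
Geometric multiplicity < algebraic multiplicity, so T is not diagonalizable.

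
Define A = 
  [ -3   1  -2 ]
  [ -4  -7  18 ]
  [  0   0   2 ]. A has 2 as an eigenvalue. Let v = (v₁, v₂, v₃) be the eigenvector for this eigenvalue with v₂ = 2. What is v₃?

A − 2I = [[-5, 1, -2], [-4, -9, 18], [0, 0, 0]].
Solving (A − 2I)v = 0 gives the eigenspace spanned by (0, 2, 1).
With v₂ = 2, v = (0, 2, 1), so v₃ = 1.

1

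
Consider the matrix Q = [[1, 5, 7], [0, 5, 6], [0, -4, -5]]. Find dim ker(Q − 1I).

Q − 1I = [[0, 5, 7], [0, 4, 6], [0, -4, -6]].
This matrix has rank 2, so its null space has dimension 3 − 2 = 1.

1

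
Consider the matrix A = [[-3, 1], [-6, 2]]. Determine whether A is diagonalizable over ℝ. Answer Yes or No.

Characteristic polynomial: p(t) = t^2 + t = t(t + 1).
All 2 eigenvalues are distinct, so A is diagonalizable.

Yes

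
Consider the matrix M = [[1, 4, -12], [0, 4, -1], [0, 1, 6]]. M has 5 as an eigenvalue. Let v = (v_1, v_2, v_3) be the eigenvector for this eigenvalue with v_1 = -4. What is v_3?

M − 5I = [[-4, 4, -12], [0, -1, -1], [0, 1, 1]].
Solving (M − 5I)v = 0 gives the eigenspace spanned by (-4, -1, 1).
With v_1 = -4, v = (-4, -1, 1), so v_3 = 1.

1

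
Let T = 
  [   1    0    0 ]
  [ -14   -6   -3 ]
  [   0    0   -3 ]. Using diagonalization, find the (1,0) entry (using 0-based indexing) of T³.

-434

Characteristic polynomial: s^3 + 8s^2 + 9s - 18 = (s - 1)(s + 3)(s + 6), so the eigenvalues are -6, -3, 1.
s=-3: eigenvector (0, -1, 1).
s=-6: eigenvector (0, 1, 0).
s=1: eigenvector (1, -2, 0).
P = [[0, 0, 1], [-1, 1, -2], [1, 0, 0]], D = diag(-3, -6, 1), P⁻¹ = [[0, 0, 1], [2, 1, 1], [1, 0, 0]].
T³ = P·diag(-27, -216, 1)·P⁻¹ = [[1, 0, 0], [-434, -216, -189], [0, 0, -27]].
The requested entry is -434.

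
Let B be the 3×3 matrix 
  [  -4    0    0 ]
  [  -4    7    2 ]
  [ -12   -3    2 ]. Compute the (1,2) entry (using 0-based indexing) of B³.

Characteristic polynomial: μ^3 - 5μ^2 - 16μ + 80 = (μ - 5)(μ - 4)(μ + 4), so the eigenvalues are -4, 4, 5.
μ=-4: eigenvector (1, 0, 2).
μ=5: eigenvector (0, 1, -1).
μ=4: eigenvector (0, -2, 3).
P = [[1, 0, 0], [0, 1, -2], [2, -1, 3]], D = diag(-4, 5, 4), P⁻¹ = [[1, 0, 0], [-4, 3, 2], [-2, 1, 1]].
B³ = P·diag(-64, 125, 64)·P⁻¹ = [[-64, 0, 0], [-244, 247, 122], [-12, -183, -58]].
The requested entry is 122.

122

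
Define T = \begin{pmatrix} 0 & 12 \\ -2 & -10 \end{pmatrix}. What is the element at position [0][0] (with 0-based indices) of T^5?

12480

Characteristic polynomial: λ^2 + 10λ + 24 = (λ + 4)(λ + 6), so the eigenvalues are -6, -4.
λ=-6: eigenvector (-2, 1).
λ=-4: eigenvector (3, -1).
P = [[-2, 3], [1, -1]], D = diag(-6, -4), P⁻¹ = [[1, 3], [1, 2]].
T⁵ = P·diag(-7776, -1024)·P⁻¹ = [[12480, 40512], [-6752, -21280]].
The requested entry is 12480.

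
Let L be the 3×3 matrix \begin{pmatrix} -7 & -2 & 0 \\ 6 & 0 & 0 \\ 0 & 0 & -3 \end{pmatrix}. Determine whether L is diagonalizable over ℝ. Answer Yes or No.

Yes

Characteristic polynomial: p(μ) = μ^3 + 10μ^2 + 33μ + 36 = (μ + 3)^2(μ + 4).
μ = -3 has algebraic multiplicity 2; rank(L + 3I) = 1, so geometric multiplicity = 2.
Every eigenvalue has geometric = algebraic multiplicity, so L is diagonalizable.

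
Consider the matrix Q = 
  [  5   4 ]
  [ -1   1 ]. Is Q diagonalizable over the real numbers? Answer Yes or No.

No

Characteristic polynomial: p(s) = s^2 - 6s + 9 = (s - 3)^2.
s = 3 has algebraic multiplicity 2; rank(Q − 3I) = 1, so geometric multiplicity = 1.
Geometric multiplicity < algebraic multiplicity, so Q is not diagonalizable.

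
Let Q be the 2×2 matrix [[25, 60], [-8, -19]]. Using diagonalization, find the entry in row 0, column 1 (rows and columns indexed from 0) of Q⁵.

46860

Characteristic polynomial: μ^2 - 6μ + 5 = (μ - 5)(μ - 1), so the eigenvalues are 1, 5.
μ=1: eigenvector (-5, 2).
μ=5: eigenvector (3, -1).
P = [[-5, 3], [2, -1]], D = diag(1, 5), P⁻¹ = [[1, 3], [2, 5]].
Q⁵ = P·diag(1, 3125)·P⁻¹ = [[18745, 46860], [-6248, -15619]].
The requested entry is 46860.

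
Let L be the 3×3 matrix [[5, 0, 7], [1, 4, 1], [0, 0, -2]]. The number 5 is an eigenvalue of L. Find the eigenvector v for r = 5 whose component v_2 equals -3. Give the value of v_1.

-3

L − 5I = [[0, 0, 7], [1, -1, 1], [0, 0, -7]].
Solving (L − 5I)v = 0 gives the eigenspace spanned by (-3, -3, 0).
With v_2 = -3, v = (-3, -3, 0), so v_1 = -3.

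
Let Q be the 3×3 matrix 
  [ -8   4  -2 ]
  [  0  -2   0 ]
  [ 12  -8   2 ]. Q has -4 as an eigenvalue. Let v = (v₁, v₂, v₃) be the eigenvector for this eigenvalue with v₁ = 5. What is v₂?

Q + 4I = [[-4, 4, -2], [0, 2, 0], [12, -8, 6]].
Solving (Q + 4I)v = 0 gives the eigenspace spanned by (5, 0, -10).
With v₁ = 5, v = (5, 0, -10), so v₂ = 0.

0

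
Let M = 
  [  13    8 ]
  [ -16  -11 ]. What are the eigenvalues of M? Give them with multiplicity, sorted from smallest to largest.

Characteristic polynomial: p(s) = s^2 - 2s - 15 = (s - 5)(s + 3).
Roots (with multiplicity): -3, 5.

-3, 5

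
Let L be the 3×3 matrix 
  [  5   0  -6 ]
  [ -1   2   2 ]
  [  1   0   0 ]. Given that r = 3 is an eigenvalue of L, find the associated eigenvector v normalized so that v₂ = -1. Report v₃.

1

L − 3I = [[2, 0, -6], [-1, -1, 2], [1, 0, -3]].
Solving (L − 3I)v = 0 gives the eigenspace spanned by (3, -1, 1).
With v₂ = -1, v = (3, -1, 1), so v₃ = 1.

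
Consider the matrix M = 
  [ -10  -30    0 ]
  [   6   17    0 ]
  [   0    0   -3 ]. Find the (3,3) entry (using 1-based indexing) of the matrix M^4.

81

Characteristic polynomial: t^3 - 4t^2 - 11t + 30 = (t - 5)(t - 2)(t + 3), so the eigenvalues are -3, 2, 5.
t=2: eigenvector (5, -2, 0).
t=-3: eigenvector (0, 0, 1).
t=5: eigenvector (-2, 1, 0).
P = [[5, 0, -2], [-2, 0, 1], [0, 1, 0]], D = diag(2, -3, 5), P⁻¹ = [[1, 2, 0], [0, 0, 1], [2, 5, 0]].
M⁴ = P·diag(16, 81, 625)·P⁻¹ = [[-2420, -6090, 0], [1218, 3061, 0], [0, 0, 81]].
The requested entry is 81.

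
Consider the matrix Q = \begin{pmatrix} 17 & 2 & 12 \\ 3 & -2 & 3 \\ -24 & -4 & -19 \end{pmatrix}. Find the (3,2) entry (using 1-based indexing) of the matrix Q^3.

-244

Characteristic polynomial: μ^3 + 4μ^2 - 25μ - 100 = (μ - 5)(μ + 4)(μ + 5), so the eigenvalues are -5, -4, 5.
μ=5: eigenvector (1, 0, -1).
μ=-4: eigenvector (2, 3, -4).
μ=-5: eigenvector (-1, -1, 2).
P = [[1, 2, -1], [0, 3, -1], [-1, -4, 2]], D = diag(5, -4, -5), P⁻¹ = [[2, 0, 1], [1, 1, 1], [3, 2, 3]].
Q³ = P·diag(125, -64, -125)·P⁻¹ = [[497, 122, 372], [183, 58, 183], [-744, -244, -619]].
The requested entry is -244.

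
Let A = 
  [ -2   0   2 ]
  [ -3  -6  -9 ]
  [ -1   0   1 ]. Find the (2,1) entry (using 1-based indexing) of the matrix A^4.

1293

Characteristic polynomial: λ^3 + 7λ^2 + 6λ = λ(λ + 1)(λ + 6), so the eigenvalues are -6, -1, 0.
λ=0: eigenvector (-1, 2, -1).
λ=-1: eigenvector (2, -3, 1).
λ=-6: eigenvector (0, 1, 0).
P = [[-1, 2, 0], [2, -3, 1], [-1, 1, 0]], D = diag(0, -1, -6), P⁻¹ = [[1, 0, -2], [1, 0, -1], [1, 1, 1]].
A⁴ = P·diag(0, 1, 1296)·P⁻¹ = [[2, 0, -2], [1293, 1296, 1299], [1, 0, -1]].
The requested entry is 1293.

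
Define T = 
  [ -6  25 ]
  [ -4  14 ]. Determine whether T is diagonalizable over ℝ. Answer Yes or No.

No

Characteristic polynomial: p(μ) = μ^2 - 8μ + 16 = (μ - 4)^2.
μ = 4 has algebraic multiplicity 2; rank(T − 4I) = 1, so geometric multiplicity = 1.
Geometric multiplicity < algebraic multiplicity, so T is not diagonalizable.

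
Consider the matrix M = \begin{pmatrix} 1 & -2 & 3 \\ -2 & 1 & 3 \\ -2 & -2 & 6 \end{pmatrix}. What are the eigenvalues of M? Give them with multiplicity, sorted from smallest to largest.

Characteristic polynomial: p(t) = t^3 - 8t^2 + 21t - 18 = (t - 3)^2(t - 2).
Roots (with multiplicity): 2, 3, 3.

2, 3, 3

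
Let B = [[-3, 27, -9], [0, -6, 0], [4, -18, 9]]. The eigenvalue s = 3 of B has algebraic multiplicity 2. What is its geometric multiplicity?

1

B − 3I = [[-6, 27, -9], [0, -9, 0], [4, -18, 6]].
This matrix has rank 2, so its null space has dimension 3 − 2 = 1.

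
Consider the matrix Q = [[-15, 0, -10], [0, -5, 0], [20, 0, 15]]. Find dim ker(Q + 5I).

Q + 5I = [[-10, 0, -10], [0, 0, 0], [20, 0, 20]].
This matrix has rank 1, so its null space has dimension 3 − 1 = 2.

2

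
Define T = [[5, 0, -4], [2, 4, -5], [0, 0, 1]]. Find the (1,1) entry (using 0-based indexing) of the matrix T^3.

Characteristic polynomial: μ^3 - 10μ^2 + 29μ - 20 = (μ - 5)(μ - 4)(μ - 1), so the eigenvalues are 1, 4, 5.
μ=5: eigenvector (1, 2, 0).
μ=4: eigenvector (0, 1, 0).
μ=1: eigenvector (1, 1, 1).
P = [[1, 0, 1], [2, 1, 1], [0, 0, 1]], D = diag(5, 4, 1), P⁻¹ = [[1, 0, -1], [-2, 1, 1], [0, 0, 1]].
T³ = P·diag(125, 64, 1)·P⁻¹ = [[125, 0, -124], [122, 64, -185], [0, 0, 1]].
The requested entry is 64.

64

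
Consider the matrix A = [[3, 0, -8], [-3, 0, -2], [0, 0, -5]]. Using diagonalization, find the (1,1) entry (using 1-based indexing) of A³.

Characteristic polynomial: λ^3 + 2λ^2 - 15λ = λ(λ - 3)(λ + 5), so the eigenvalues are -5, 0, 3.
λ=3: eigenvector (1, -1, 0).
λ=0: eigenvector (0, 1, 0).
λ=-5: eigenvector (1, 1, 1).
P = [[1, 0, 1], [-1, 1, 1], [0, 0, 1]], D = diag(3, 0, -5), P⁻¹ = [[1, 0, -1], [1, 1, -2], [0, 0, 1]].
A³ = P·diag(27, 0, -125)·P⁻¹ = [[27, 0, -152], [-27, 0, -98], [0, 0, -125]].
The requested entry is 27.

27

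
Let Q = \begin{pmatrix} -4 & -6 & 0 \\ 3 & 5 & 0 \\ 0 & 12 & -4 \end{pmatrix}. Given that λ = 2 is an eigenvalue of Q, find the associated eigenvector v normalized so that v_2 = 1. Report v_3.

Q − 2I = [[-6, -6, 0], [3, 3, 0], [0, 12, -6]].
Solving (Q − 2I)v = 0 gives the eigenspace spanned by (-1, 1, 2).
With v_2 = 1, v = (-1, 1, 2), so v_3 = 2.

2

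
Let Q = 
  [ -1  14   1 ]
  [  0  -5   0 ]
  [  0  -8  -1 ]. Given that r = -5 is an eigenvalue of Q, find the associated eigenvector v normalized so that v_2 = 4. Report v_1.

Q + 5I = [[4, 14, 1], [0, 0, 0], [0, -8, 4]].
Solving (Q + 5I)v = 0 gives the eigenspace spanned by (-16, 4, 8).
With v_2 = 4, v = (-16, 4, 8), so v_1 = -16.

-16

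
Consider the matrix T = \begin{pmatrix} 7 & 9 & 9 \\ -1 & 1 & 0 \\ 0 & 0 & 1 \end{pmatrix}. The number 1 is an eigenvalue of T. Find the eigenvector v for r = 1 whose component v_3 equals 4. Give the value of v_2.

T − 1I = [[6, 9, 9], [-1, 0, 0], [0, 0, 0]].
Solving (T − 1I)v = 0 gives the eigenspace spanned by (0, -4, 4).
With v_3 = 4, v = (0, -4, 4), so v_2 = -4.

-4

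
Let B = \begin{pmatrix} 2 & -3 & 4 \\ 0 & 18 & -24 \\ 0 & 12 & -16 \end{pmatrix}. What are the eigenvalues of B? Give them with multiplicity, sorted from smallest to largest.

0, 2, 2

Characteristic polynomial: p(μ) = μ^3 - 4μ^2 + 4μ = μ(μ - 2)^2.
Roots (with multiplicity): 0, 2, 2.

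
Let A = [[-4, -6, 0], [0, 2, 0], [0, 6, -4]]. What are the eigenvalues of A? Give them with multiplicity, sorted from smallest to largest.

-4, -4, 2

Characteristic polynomial: p(t) = t^3 + 6t^2 - 32 = (t - 2)(t + 4)^2.
Roots (with multiplicity): -4, -4, 2.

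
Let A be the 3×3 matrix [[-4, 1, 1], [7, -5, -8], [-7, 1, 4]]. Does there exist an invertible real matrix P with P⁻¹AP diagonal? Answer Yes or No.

Characteristic polynomial: p(r) = r^3 + 5r^2 - 8r - 48 = (r - 3)(r + 4)^2.
r = -4 has algebraic multiplicity 2; rank(A + 4I) = 2, so geometric multiplicity = 1.
Geometric multiplicity < algebraic multiplicity, so A is not diagonalizable.

No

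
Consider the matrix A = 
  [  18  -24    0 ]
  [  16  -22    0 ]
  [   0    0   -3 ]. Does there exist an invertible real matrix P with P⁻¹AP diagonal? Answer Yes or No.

Yes

Characteristic polynomial: p(s) = s^3 + 7s^2 - 36 = (s - 2)(s + 3)(s + 6).
All 3 eigenvalues are distinct, so A is diagonalizable.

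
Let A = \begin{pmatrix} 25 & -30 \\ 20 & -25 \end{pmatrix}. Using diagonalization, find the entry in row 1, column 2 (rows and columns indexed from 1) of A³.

Characteristic polynomial: t^2 - 25 = (t - 5)(t + 5), so the eigenvalues are -5, 5.
t=-5: eigenvector (1, 1).
t=5: eigenvector (-3, -2).
P = [[1, -3], [1, -2]], D = diag(-5, 5), P⁻¹ = [[-2, 3], [-1, 1]].
A³ = P·diag(-125, 125)·P⁻¹ = [[625, -750], [500, -625]].
The requested entry is -750.

-750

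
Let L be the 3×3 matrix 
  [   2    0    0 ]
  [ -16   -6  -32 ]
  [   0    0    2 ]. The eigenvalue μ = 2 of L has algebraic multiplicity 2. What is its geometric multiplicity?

2

L − 2I = [[0, 0, 0], [-16, -8, -32], [0, 0, 0]].
This matrix has rank 1, so its null space has dimension 3 − 1 = 2.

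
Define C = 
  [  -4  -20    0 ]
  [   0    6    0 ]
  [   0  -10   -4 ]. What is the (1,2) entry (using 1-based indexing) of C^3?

Characteristic polynomial: μ^3 + 2μ^2 - 32μ - 96 = (μ - 6)(μ + 4)^2, so the eigenvalues are -4, -4, 6.
μ=-4: eigenvector (1, 0, 1).
μ=6: eigenvector (-2, 1, -1).
μ=-4: eigenvector (-2, 0, -1).
P = [[1, -2, -2], [0, 1, 0], [1, -1, -1]], D = diag(-4, 6, -4), P⁻¹ = [[-1, 0, 2], [0, 1, 0], [-1, -1, 1]].
C³ = P·diag(-64, 216, -64)·P⁻¹ = [[-64, -560, 0], [0, 216, 0], [0, -280, -64]].
The requested entry is -560.

-560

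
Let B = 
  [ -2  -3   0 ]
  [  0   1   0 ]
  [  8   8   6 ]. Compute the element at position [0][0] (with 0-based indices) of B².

Characteristic polynomial: λ^3 - 5λ^2 - 8λ + 12 = (λ - 6)(λ - 1)(λ + 2), so the eigenvalues are -2, 1, 6.
λ=6: eigenvector (0, 0, 1).
λ=-2: eigenvector (-1, 0, 1).
λ=1: eigenvector (-1, 1, 0).
P = [[0, -1, -1], [0, 0, 1], [1, 1, 0]], D = diag(6, -2, 1), P⁻¹ = [[1, 1, 1], [-1, -1, 0], [0, 1, 0]].
B² = P·diag(36, 4, 1)·P⁻¹ = [[4, 3, 0], [0, 1, 0], [32, 32, 36]].
The requested entry is 4.

4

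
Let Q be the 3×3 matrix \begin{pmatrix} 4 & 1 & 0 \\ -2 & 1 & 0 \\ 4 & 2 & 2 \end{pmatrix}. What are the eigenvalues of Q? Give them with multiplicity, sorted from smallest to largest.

2, 2, 3

Characteristic polynomial: p(r) = r^3 - 7r^2 + 16r - 12 = (r - 3)(r - 2)^2.
Roots (with multiplicity): 2, 2, 3.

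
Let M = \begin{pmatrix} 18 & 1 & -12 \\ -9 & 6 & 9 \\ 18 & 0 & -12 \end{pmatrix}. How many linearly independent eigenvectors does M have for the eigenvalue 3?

M − 3I = [[15, 1, -12], [-9, 3, 9], [18, 0, -15]].
This matrix has rank 2, so its null space has dimension 3 − 2 = 1.

1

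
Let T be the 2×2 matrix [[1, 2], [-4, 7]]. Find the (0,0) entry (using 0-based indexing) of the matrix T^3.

-71

Characteristic polynomial: s^2 - 8s + 15 = (s - 5)(s - 3), so the eigenvalues are 3, 5.
s=5: eigenvector (-1, -2).
s=3: eigenvector (-1, -1).
P = [[-1, -1], [-2, -1]], D = diag(5, 3), P⁻¹ = [[1, -1], [-2, 1]].
T³ = P·diag(125, 27)·P⁻¹ = [[-71, 98], [-196, 223]].
The requested entry is -71.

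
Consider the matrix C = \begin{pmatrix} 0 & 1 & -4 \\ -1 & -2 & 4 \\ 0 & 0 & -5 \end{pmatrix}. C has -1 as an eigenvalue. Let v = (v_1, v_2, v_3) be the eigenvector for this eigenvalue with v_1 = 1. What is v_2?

C + 1I = [[1, 1, -4], [-1, -1, 4], [0, 0, -4]].
Solving (C + 1I)v = 0 gives the eigenspace spanned by (1, -1, 0).
With v_1 = 1, v = (1, -1, 0), so v_2 = -1.

-1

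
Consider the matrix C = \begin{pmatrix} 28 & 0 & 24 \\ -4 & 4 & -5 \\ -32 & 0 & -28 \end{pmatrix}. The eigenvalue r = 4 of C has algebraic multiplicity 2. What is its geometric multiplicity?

C − 4I = [[24, 0, 24], [-4, 0, -5], [-32, 0, -32]].
This matrix has rank 2, so its null space has dimension 3 − 2 = 1.

1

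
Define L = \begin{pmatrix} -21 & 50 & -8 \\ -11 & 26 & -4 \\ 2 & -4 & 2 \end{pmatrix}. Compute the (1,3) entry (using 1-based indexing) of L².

-48

Characteristic polynomial: r^3 - 7r^2 + 14r - 8 = (r - 4)(r - 2)(r - 1), so the eigenvalues are 1, 2, 4.
r=1: eigenvector (3, 1, -2).
r=4: eigenvector (2, 1, 0).
r=2: eigenvector (4, 2, 1).
P = [[3, 2, 4], [1, 1, 2], [-2, 0, 1]], D = diag(1, 4, 2), P⁻¹ = [[1, -2, 0], [-5, 11, -2], [2, -4, 1]].
L² = P·diag(1, 16, 4)·P⁻¹ = [[-125, 282, -48], [-63, 142, -24], [6, -12, 4]].
The requested entry is -48.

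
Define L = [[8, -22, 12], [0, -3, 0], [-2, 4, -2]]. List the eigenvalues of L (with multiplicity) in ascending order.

Characteristic polynomial: p(μ) = μ^3 - 3μ^2 - 10μ + 24 = (μ - 4)(μ - 2)(μ + 3).
Roots (with multiplicity): -3, 2, 4.

-3, 2, 4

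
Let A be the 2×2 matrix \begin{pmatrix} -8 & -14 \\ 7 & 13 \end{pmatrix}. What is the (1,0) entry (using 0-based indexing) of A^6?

Characteristic polynomial: μ^2 - 5μ - 6 = (μ - 6)(μ + 1), so the eigenvalues are -1, 6.
μ=6: eigenvector (-1, 1).
μ=-1: eigenvector (2, -1).
P = [[-1, 2], [1, -1]], D = diag(6, -1), P⁻¹ = [[1, 2], [1, 1]].
A⁶ = P·diag(46656, 1)·P⁻¹ = [[-46654, -93310], [46655, 93311]].
The requested entry is 46655.

46655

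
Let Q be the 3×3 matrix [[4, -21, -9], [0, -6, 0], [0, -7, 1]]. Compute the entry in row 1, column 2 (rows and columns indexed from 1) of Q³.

-651

Characteristic polynomial: μ^3 + μ^2 - 26μ + 24 = (μ - 4)(μ - 1)(μ + 6), so the eigenvalues are -6, 1, 4.
μ=4: eigenvector (1, 0, 0).
μ=-6: eigenvector (3, 1, 1).
μ=1: eigenvector (3, 0, 1).
P = [[1, 3, 3], [0, 1, 0], [0, 1, 1]], D = diag(4, -6, 1), P⁻¹ = [[1, 0, -3], [0, 1, 0], [0, -1, 1]].
Q³ = P·diag(64, -216, 1)·P⁻¹ = [[64, -651, -189], [0, -216, 0], [0, -217, 1]].
The requested entry is -651.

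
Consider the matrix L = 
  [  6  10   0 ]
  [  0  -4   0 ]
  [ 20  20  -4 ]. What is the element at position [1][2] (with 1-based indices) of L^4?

Characteristic polynomial: r^3 + 2r^2 - 32r - 96 = (r - 6)(r + 4)^2, so the eigenvalues are -4, -4, 6.
r=-4: eigenvector (0, 0, 1).
r=-4: eigenvector (-1, 1, 0).
r=6: eigenvector (1, 0, 2).
P = [[0, -1, 1], [0, 1, 0], [1, 0, 2]], D = diag(-4, -4, 6), P⁻¹ = [[-2, -2, 1], [0, 1, 0], [1, 1, 0]].
L⁴ = P·diag(256, 256, 1296)·P⁻¹ = [[1296, 1040, 0], [0, 256, 0], [2080, 2080, 256]].
The requested entry is 1040.

1040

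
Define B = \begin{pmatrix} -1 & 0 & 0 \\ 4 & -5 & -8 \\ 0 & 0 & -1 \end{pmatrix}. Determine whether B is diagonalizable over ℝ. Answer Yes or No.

Characteristic polynomial: p(s) = s^3 + 7s^2 + 11s + 5 = (s + 1)^2(s + 5).
s = -1 has algebraic multiplicity 2; rank(B + 1I) = 1, so geometric multiplicity = 2.
Every eigenvalue has geometric = algebraic multiplicity, so B is diagonalizable.

Yes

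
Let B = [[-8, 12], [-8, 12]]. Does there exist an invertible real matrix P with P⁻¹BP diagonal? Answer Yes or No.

Yes

Characteristic polynomial: p(λ) = λ^2 - 4λ = λ(λ - 4).
All 2 eigenvalues are distinct, so B is diagonalizable.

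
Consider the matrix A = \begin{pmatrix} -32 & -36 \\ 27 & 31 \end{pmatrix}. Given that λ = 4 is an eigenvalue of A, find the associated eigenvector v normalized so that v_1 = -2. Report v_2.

A − 4I = [[-36, -36], [27, 27]].
Solving (A − 4I)v = 0 gives the eigenspace spanned by (-2, 2).
With v_1 = -2, v = (-2, 2), so v_2 = 2.

2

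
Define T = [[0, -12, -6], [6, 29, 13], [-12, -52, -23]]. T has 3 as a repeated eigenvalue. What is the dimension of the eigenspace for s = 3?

T − 3I = [[-3, -12, -6], [6, 26, 13], [-12, -52, -26]].
This matrix has rank 2, so its null space has dimension 3 − 2 = 1.

1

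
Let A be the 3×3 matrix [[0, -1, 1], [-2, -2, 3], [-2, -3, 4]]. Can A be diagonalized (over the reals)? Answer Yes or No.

Characteristic polynomial: p(s) = s^3 - 2s^2 + s = s(s - 1)^2.
s = 1 has algebraic multiplicity 2; rank(A − 1I) = 2, so geometric multiplicity = 1.
Geometric multiplicity < algebraic multiplicity, so A is not diagonalizable.

No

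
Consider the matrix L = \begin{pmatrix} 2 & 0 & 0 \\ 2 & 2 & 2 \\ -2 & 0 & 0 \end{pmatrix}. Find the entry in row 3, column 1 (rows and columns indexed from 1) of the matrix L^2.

Characteristic polynomial: t^3 - 4t^2 + 4t = t(t - 2)^2, so the eigenvalues are 0, 2, 2.
t=2: eigenvector (1, -1, -1).
t=2: eigenvector (0, 1, 0).
t=0: eigenvector (0, -1, 1).
P = [[1, 0, 0], [-1, 1, -1], [-1, 0, 1]], D = diag(2, 2, 0), P⁻¹ = [[1, 0, 0], [2, 1, 1], [1, 0, 1]].
L² = P·diag(4, 4, 0)·P⁻¹ = [[4, 0, 0], [4, 4, 4], [-4, 0, 0]].
The requested entry is -4.

-4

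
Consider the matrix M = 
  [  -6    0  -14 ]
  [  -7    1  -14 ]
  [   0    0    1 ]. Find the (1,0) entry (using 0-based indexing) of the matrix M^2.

Characteristic polynomial: t^3 + 4t^2 - 11t + 6 = (t - 1)^2(t + 6), so the eigenvalues are -6, 1, 1.
t=-6: eigenvector (1, 1, 0).
t=1: eigenvector (0, 1, 0).
t=1: eigenvector (-2, 0, 1).
P = [[1, 0, -2], [1, 1, 0], [0, 0, 1]], D = diag(-6, 1, 1), P⁻¹ = [[1, 0, 2], [-1, 1, -2], [0, 0, 1]].
M² = P·diag(36, 1, 1)·P⁻¹ = [[36, 0, 70], [35, 1, 70], [0, 0, 1]].
The requested entry is 35.

35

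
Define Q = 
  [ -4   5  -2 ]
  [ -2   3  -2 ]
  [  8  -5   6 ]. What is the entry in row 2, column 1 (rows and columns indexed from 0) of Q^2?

-5

Characteristic polynomial: μ^3 - 5μ^2 - 2μ + 24 = (μ - 4)(μ - 3)(μ + 2), so the eigenvalues are -2, 3, 4.
μ=-2: eigenvector (1, 0, -1).
μ=3: eigenvector (1, 1, -1).
μ=4: eigenvector (-2, -2, 3).
P = [[1, 1, -2], [0, 1, -2], [-1, -1, 3]], D = diag(-2, 3, 4), P⁻¹ = [[1, -1, 0], [2, 1, 2], [1, 0, 1]].
Q² = P·diag(4, 9, 16)·P⁻¹ = [[-10, 5, -14], [-14, 9, -14], [26, -5, 30]].
The requested entry is -5.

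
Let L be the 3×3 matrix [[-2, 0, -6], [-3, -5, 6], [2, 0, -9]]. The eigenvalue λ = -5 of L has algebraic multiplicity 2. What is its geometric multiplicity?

2

L + 5I = [[3, 0, -6], [-3, 0, 6], [2, 0, -4]].
This matrix has rank 1, so its null space has dimension 3 − 1 = 2.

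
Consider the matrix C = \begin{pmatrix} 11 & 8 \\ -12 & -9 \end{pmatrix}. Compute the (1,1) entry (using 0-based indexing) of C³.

Characteristic polynomial: λ^2 - 2λ - 3 = (λ - 3)(λ + 1), so the eigenvalues are -1, 3.
λ=-1: eigenvector (-2, 3).
λ=3: eigenvector (1, -1).
P = [[-2, 1], [3, -1]], D = diag(-1, 3), P⁻¹ = [[1, 1], [3, 2]].
C³ = P·diag(-1, 27)·P⁻¹ = [[83, 56], [-84, -57]].
The requested entry is -57.

-57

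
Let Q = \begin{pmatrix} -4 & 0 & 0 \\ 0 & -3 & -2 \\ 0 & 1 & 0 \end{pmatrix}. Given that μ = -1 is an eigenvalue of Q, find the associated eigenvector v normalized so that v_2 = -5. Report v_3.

Q + 1I = [[-3, 0, 0], [0, -2, -2], [0, 1, 1]].
Solving (Q + 1I)v = 0 gives the eigenspace spanned by (0, -5, 5).
With v_2 = -5, v = (0, -5, 5), so v_3 = 5.

5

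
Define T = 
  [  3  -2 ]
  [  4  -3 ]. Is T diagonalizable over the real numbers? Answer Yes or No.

Characteristic polynomial: p(λ) = λ^2 - 1 = (λ - 1)(λ + 1).
All 2 eigenvalues are distinct, so T is diagonalizable.

Yes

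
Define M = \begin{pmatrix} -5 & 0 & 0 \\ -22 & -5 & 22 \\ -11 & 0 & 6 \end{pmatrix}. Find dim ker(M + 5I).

2

M + 5I = [[0, 0, 0], [-22, 0, 22], [-11, 0, 11]].
This matrix has rank 1, so its null space has dimension 3 − 1 = 2.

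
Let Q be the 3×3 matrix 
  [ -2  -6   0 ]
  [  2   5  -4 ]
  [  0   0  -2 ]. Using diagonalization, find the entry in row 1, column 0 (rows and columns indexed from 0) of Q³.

14

Characteristic polynomial: λ^3 - λ^2 - 4λ + 4 = (λ - 2)(λ - 1)(λ + 2), so the eigenvalues are -2, 1, 2.
λ=-2: eigenvector (2, 0, 1).
λ=1: eigenvector (-2, 1, 0).
λ=2: eigenvector (-3, 2, 0).
P = [[2, -2, -3], [0, 1, 2], [1, 0, 0]], D = diag(-2, 1, 2), P⁻¹ = [[0, 0, 1], [-2, -3, 4], [1, 2, -2]].
Q³ = P·diag(-8, 1, 8)·P⁻¹ = [[-20, -42, 24], [14, 29, -28], [0, 0, -8]].
The requested entry is 14.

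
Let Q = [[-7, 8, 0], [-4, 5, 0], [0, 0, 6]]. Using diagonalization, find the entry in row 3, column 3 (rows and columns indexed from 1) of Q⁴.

Characteristic polynomial: s^3 - 4s^2 - 15s + 18 = (s - 6)(s - 1)(s + 3), so the eigenvalues are -3, 1, 6.
s=1: eigenvector (1, 1, 0).
s=-3: eigenvector (-2, -1, 0).
s=6: eigenvector (0, 0, 1).
P = [[1, -2, 0], [1, -1, 0], [0, 0, 1]], D = diag(1, -3, 6), P⁻¹ = [[-1, 2, 0], [-1, 1, 0], [0, 0, 1]].
Q⁴ = P·diag(1, 81, 1296)·P⁻¹ = [[161, -160, 0], [80, -79, 0], [0, 0, 1296]].
The requested entry is 1296.

1296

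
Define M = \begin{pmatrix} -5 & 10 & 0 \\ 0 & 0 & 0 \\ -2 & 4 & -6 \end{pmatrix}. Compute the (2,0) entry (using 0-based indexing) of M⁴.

1342

Characteristic polynomial: s^3 + 11s^2 + 30s = s(s + 5)(s + 6), so the eigenvalues are -6, -5, 0.
s=-5: eigenvector (1, 0, -2).
s=0: eigenvector (2, 1, 0).
s=-6: eigenvector (0, 0, 1).
P = [[1, 2, 0], [0, 1, 0], [-2, 0, 1]], D = diag(-5, 0, -6), P⁻¹ = [[1, -2, 0], [0, 1, 0], [2, -4, 1]].
M⁴ = P·diag(625, 0, 1296)·P⁻¹ = [[625, -1250, 0], [0, 0, 0], [1342, -2684, 1296]].
The requested entry is 1342.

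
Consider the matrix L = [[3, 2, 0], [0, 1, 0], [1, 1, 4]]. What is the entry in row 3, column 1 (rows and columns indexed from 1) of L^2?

7

Characteristic polynomial: r^3 - 8r^2 + 19r - 12 = (r - 4)(r - 3)(r - 1), so the eigenvalues are 1, 3, 4.
r=3: eigenvector (1, 0, -1).
r=1: eigenvector (-1, 1, 0).
r=4: eigenvector (0, 0, 1).
P = [[1, -1, 0], [0, 1, 0], [-1, 0, 1]], D = diag(3, 1, 4), P⁻¹ = [[1, 1, 0], [0, 1, 0], [1, 1, 1]].
L² = P·diag(9, 1, 16)·P⁻¹ = [[9, 8, 0], [0, 1, 0], [7, 7, 16]].
The requested entry is 7.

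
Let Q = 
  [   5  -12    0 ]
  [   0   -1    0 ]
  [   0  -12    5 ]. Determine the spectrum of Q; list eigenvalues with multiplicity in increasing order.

Characteristic polynomial: p(t) = t^3 - 9t^2 + 15t + 25 = (t - 5)^2(t + 1).
Roots (with multiplicity): -1, 5, 5.

-1, 5, 5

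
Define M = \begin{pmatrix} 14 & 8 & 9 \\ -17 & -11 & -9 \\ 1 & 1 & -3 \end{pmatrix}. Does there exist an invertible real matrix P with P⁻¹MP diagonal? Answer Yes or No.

No

Characteristic polynomial: p(t) = t^3 - 27t - 54 = (t - 6)(t + 3)^2.
t = -3 has algebraic multiplicity 2; rank(M + 3I) = 2, so geometric multiplicity = 1.
Geometric multiplicity < algebraic multiplicity, so M is not diagonalizable.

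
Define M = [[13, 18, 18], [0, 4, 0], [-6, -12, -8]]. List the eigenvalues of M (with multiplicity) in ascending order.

1, 4, 4

Characteristic polynomial: p(r) = r^3 - 9r^2 + 24r - 16 = (r - 4)^2(r - 1).
Roots (with multiplicity): 1, 4, 4.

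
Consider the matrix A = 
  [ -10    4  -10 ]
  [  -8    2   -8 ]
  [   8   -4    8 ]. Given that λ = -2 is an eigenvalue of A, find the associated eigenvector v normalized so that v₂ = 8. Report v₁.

A + 2I = [[-8, 4, -10], [-8, 4, -8], [8, -4, 10]].
Solving (A + 2I)v = 0 gives the eigenspace spanned by (4, 8, 0).
With v₂ = 8, v = (4, 8, 0), so v₁ = 4.

4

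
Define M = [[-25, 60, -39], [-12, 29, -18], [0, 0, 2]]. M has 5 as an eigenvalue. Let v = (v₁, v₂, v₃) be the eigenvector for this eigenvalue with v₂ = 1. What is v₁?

M − 5I = [[-30, 60, -39], [-12, 24, -18], [0, 0, -3]].
Solving (M − 5I)v = 0 gives the eigenspace spanned by (2, 1, 0).
With v₂ = 1, v = (2, 1, 0), so v₁ = 2.

2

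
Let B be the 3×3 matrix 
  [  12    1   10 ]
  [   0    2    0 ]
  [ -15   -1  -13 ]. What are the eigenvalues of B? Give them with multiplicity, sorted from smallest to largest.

-3, 2, 2

Characteristic polynomial: p(λ) = λ^3 - λ^2 - 8λ + 12 = (λ - 2)^2(λ + 3).
Roots (with multiplicity): -3, 2, 2.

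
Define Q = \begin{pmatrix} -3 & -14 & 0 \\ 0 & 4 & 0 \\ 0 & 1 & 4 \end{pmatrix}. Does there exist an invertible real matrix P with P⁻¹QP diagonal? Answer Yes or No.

Characteristic polynomial: p(t) = t^3 - 5t^2 - 8t + 48 = (t - 4)^2(t + 3).
t = 4 has algebraic multiplicity 2; rank(Q − 4I) = 2, so geometric multiplicity = 1.
Geometric multiplicity < algebraic multiplicity, so Q is not diagonalizable.

No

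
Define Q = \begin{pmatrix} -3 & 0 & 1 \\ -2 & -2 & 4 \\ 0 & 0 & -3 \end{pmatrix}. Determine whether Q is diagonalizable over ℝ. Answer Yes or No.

No

Characteristic polynomial: p(λ) = λ^3 + 8λ^2 + 21λ + 18 = (λ + 2)(λ + 3)^2.
λ = -3 has algebraic multiplicity 2; rank(Q + 3I) = 2, so geometric multiplicity = 1.
Geometric multiplicity < algebraic multiplicity, so Q is not diagonalizable.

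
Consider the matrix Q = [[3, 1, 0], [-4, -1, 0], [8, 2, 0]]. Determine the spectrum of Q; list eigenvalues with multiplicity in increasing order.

0, 1, 1

Characteristic polynomial: p(t) = t^3 - 2t^2 + t = t(t - 1)^2.
Roots (with multiplicity): 0, 1, 1.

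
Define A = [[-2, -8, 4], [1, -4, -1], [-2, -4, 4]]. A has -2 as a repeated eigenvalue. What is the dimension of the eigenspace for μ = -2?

1

A + 2I = [[0, -8, 4], [1, -2, -1], [-2, -4, 6]].
This matrix has rank 2, so its null space has dimension 3 − 2 = 1.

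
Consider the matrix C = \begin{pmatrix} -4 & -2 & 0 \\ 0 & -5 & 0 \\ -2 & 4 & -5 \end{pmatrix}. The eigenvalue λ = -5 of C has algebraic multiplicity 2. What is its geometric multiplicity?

C + 5I = [[1, -2, 0], [0, 0, 0], [-2, 4, 0]].
This matrix has rank 1, so its null space has dimension 3 − 1 = 2.

2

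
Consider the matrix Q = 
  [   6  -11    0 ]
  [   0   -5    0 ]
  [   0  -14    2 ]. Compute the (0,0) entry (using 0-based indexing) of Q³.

216

Characteristic polynomial: r^3 - 3r^2 - 28r + 60 = (r - 6)(r - 2)(r + 5), so the eigenvalues are -5, 2, 6.
r=2: eigenvector (0, 0, 1).
r=-5: eigenvector (1, 1, 2).
r=6: eigenvector (1, 0, 0).
P = [[0, 1, 1], [0, 1, 0], [1, 2, 0]], D = diag(2, -5, 6), P⁻¹ = [[0, -2, 1], [0, 1, 0], [1, -1, 0]].
Q³ = P·diag(8, -125, 216)·P⁻¹ = [[216, -341, 0], [0, -125, 0], [0, -266, 8]].
The requested entry is 216.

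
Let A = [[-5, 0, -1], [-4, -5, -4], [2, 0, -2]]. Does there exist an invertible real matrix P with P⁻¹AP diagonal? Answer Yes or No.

Characteristic polynomial: p(r) = r^3 + 12r^2 + 47r + 60 = (r + 3)(r + 4)(r + 5).
All 3 eigenvalues are distinct, so A is diagonalizable.

Yes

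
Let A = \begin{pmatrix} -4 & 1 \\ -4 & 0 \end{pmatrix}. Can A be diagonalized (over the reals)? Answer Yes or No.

No

Characteristic polynomial: p(s) = s^2 + 4s + 4 = (s + 2)^2.
s = -2 has algebraic multiplicity 2; rank(A + 2I) = 1, so geometric multiplicity = 1.
Geometric multiplicity < algebraic multiplicity, so A is not diagonalizable.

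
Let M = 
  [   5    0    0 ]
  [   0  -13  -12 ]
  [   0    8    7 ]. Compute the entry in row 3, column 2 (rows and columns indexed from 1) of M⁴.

-1248

Characteristic polynomial: λ^3 + λ^2 - 25λ - 25 = (λ - 5)(λ + 1)(λ + 5), so the eigenvalues are -5, -1, 5.
λ=-5: eigenvector (0, 3, -2).
λ=5: eigenvector (1, 0, 0).
λ=-1: eigenvector (0, -1, 1).
P = [[0, 1, 0], [3, 0, -1], [-2, 0, 1]], D = diag(-5, 5, -1), P⁻¹ = [[0, 1, 1], [1, 0, 0], [0, 2, 3]].
M⁴ = P·diag(625, 625, 1)·P⁻¹ = [[625, 0, 0], [0, 1873, 1872], [0, -1248, -1247]].
The requested entry is -1248.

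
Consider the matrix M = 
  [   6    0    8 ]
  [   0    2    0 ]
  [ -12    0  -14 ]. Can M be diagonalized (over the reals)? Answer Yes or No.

Yes

Characteristic polynomial: p(t) = t^3 + 6t^2 - 4t - 24 = (t - 2)(t + 2)(t + 6).
All 3 eigenvalues are distinct, so M is diagonalizable.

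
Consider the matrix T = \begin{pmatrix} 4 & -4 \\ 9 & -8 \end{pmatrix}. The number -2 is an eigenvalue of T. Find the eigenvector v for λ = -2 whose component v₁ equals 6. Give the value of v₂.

9

T + 2I = [[6, -4], [9, -6]].
Solving (T + 2I)v = 0 gives the eigenspace spanned by (6, 9).
With v₁ = 6, v = (6, 9), so v₂ = 9.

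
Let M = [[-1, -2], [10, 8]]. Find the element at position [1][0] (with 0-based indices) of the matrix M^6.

Characteristic polynomial: t^2 - 7t + 12 = (t - 4)(t - 3), so the eigenvalues are 3, 4.
t=4: eigenvector (-2, 5).
t=3: eigenvector (1, -2).
P = [[-2, 1], [5, -2]], D = diag(4, 3), P⁻¹ = [[2, 1], [5, 2]].
M⁶ = P·diag(4096, 729)·P⁻¹ = [[-12739, -6734], [33670, 17564]].
The requested entry is 33670.

33670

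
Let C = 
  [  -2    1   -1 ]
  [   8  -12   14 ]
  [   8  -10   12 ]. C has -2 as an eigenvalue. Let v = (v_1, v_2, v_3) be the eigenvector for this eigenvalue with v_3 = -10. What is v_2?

C + 2I = [[0, 1, -1], [8, -10, 14], [8, -10, 14]].
Solving (C + 2I)v = 0 gives the eigenspace spanned by (5, -10, -10).
With v_3 = -10, v = (5, -10, -10), so v_2 = -10.

-10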